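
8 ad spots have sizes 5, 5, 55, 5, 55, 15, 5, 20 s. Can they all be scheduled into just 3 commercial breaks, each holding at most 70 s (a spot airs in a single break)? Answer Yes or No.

Yes

A valid assignment using 3 commercial breaks:
  break 1: 55 + 15 = 70
  break 2: 55 + 5 + 5 + 5 = 70
  break 3: 20 + 5 = 25
Every load is within 70 s, so 3 commercial breaks suffice.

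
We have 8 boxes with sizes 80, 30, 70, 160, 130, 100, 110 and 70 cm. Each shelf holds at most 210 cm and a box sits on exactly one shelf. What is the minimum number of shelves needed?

Total = 160 + 130 + 110 + 100 + 80 + 70 + 70 + 30 = 750 cm.
Lower bound: ⌈750/210⌉ = 4 shelves.
A packing using 4 shelves:
  shelf 1: 160 + 30 = 190
  shelf 2: 130 + 80 = 210
  shelf 3: 110 + 100 = 210
  shelf 4: 70 + 70 = 140
This matches the lower bound, so 4 is optimal.

4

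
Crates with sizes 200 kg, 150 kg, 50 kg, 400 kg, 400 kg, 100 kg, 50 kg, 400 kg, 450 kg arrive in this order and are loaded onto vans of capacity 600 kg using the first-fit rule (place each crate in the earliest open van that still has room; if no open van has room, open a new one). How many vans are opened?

  200 → van 1 (new)  [load 200/600]
  150 → van 1  [load 350/600]
  50 → van 1  [load 400/600]
  400 → van 2 (new)  [load 400/600]
  400 → van 3 (new)  [load 400/600]
  100 → van 1  [load 500/600]
  50 → van 1  [load 550/600]
  400 → van 4 (new)  [load 400/600]
  450 → van 5 (new)  [load 450/600]
5 vans opened.

5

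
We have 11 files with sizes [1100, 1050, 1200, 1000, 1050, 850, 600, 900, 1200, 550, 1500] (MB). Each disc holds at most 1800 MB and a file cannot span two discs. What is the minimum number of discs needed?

8

Total = 1500 + 1200 + 1200 + 1100 + 1050 + 1050 + 1000 + 900 + 850 + 600 + 550 = 11000 MB.
Lower bound: ⌈11000/1800⌉ = 7 discs.
A packing using 8 discs:
  disc 1: 1500 = 1500
  disc 2: 1200 + 600 = 1800
  disc 3: 1200 + 550 = 1750
  disc 4: 1100 = 1100
  disc 5: 1050 = 1050
  disc 6: 1050 = 1050
  disc 7: 1000 = 1000
  disc 8: 900 + 850 = 1750
No arrangement into 7 discs stays within capacity, so 8 is optimal.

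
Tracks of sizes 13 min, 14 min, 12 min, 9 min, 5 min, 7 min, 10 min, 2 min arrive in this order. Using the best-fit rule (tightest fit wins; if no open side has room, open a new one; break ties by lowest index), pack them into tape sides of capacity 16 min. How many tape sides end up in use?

  13 → side 1 (new)  [load 13/16]
  14 → side 2 (new)  [load 14/16]
  12 → side 3 (new)  [load 12/16]
  9 → side 4 (new)  [load 9/16]
  5 → side 4  [load 14/16]
  7 → side 5 (new)  [load 7/16]
  10 → side 6 (new)  [load 10/16]
  2 → side 2  [load 16/16]
6 tape sides opened.

6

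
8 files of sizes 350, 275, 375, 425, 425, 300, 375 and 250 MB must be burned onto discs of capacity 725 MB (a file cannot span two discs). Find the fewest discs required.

Total = 425 + 425 + 375 + 375 + 350 + 300 + 275 + 250 = 2775 MB.
Lower bound: ⌈2775/725⌉ = 4 discs.
A packing using 4 discs:
  disc 1: 425 + 300 = 725
  disc 2: 425 + 275 = 700
  disc 3: 375 + 350 = 725
  disc 4: 375 + 250 = 625
This matches the lower bound, so 4 is optimal.

4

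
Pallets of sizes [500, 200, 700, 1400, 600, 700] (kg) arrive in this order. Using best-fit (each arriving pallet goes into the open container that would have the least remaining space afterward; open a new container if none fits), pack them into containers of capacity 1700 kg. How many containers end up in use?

3

  500 → container 1 (new)  [load 500/1700]
  200 → container 1  [load 700/1700]
  700 → container 1  [load 1400/1700]
  1400 → container 2 (new)  [load 1400/1700]
  600 → container 3 (new)  [load 600/1700]
  700 → container 3  [load 1300/1700]
3 containers opened.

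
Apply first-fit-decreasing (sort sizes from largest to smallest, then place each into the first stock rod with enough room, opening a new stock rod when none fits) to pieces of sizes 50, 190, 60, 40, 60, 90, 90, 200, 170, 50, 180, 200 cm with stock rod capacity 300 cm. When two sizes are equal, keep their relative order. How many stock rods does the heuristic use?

5

Sorted descending: 200, 200, 190, 180, 170, 90, 90, 60, 60, 50, 50, 40.
  200 → stock rod 1 (new)  [load 200/300]
  200 → stock rod 2 (new)  [load 200/300]
  190 → stock rod 3 (new)  [load 190/300]
  180 → stock rod 4 (new)  [load 180/300]
  170 → stock rod 5 (new)  [load 170/300]
  90 → stock rod 1  [load 290/300]
  90 → stock rod 2  [load 290/300]
  60 → stock rod 3  [load 250/300]
  60 → stock rod 4  [load 240/300]
  50 → stock rod 3  [load 300/300]
  50 → stock rod 4  [load 290/300]
  40 → stock rod 5  [load 210/300]
5 stock rods opened.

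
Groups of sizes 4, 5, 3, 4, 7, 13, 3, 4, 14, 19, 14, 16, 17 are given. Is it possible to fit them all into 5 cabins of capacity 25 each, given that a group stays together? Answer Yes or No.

Total = 123; ⌈123/25⌉ = 5.
6 groups each exceed half the capacity and cannot share a cabin, forcing at least 6 cabins.
At least 6 cabins are required, but only 5 are allowed.

No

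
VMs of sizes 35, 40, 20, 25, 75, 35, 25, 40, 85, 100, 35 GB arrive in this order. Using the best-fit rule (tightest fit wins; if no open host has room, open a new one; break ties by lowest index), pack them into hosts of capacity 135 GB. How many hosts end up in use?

  35 → host 1 (new)  [load 35/135]
  40 → host 1  [load 75/135]
  20 → host 1  [load 95/135]
  25 → host 1  [load 120/135]
  75 → host 2 (new)  [load 75/135]
  35 → host 2  [load 110/135]
  25 → host 2  [load 135/135]
  40 → host 3 (new)  [load 40/135]
  85 → host 3  [load 125/135]
  100 → host 4 (new)  [load 100/135]
  35 → host 4  [load 135/135]
4 hosts opened.

4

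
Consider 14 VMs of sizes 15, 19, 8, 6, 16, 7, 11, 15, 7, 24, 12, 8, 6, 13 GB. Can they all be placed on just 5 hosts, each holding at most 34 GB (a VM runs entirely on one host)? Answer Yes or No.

Yes

A valid assignment using 5 hosts:
  host 1: 24 + 8 = 32
  host 2: 19 + 15 = 34
  host 3: 16 + 12 + 6 = 34
  host 4: 15 + 13 + 6 = 34
  host 5: 11 + 8 + 7 + 7 = 33
Every load is within 34 GB, so 5 hosts suffice.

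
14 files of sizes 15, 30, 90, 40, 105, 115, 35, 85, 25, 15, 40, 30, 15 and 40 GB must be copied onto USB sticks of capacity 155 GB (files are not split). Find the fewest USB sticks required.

Total = 115 + 105 + 90 + 85 + 40 + 40 + 40 + 35 + 30 + 30 + 25 + 15 + 15 + 15 = 680 GB.
Lower bound: ⌈680/155⌉ = 5 USB sticks.
A packing using 5 USB sticks:
  USB stick 1: 115 + 40 = 155
  USB stick 2: 105 + 40 = 145
  USB stick 3: 90 + 40 + 25 = 155
  USB stick 4: 85 + 35 + 30 = 150
  USB stick 5: 30 + 15 + 15 + 15 = 75
This matches the lower bound, so 5 is optimal.

5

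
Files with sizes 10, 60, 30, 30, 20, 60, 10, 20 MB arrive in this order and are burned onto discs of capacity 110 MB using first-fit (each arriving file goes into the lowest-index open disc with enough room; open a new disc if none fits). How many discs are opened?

  10 → disc 1 (new)  [load 10/110]
  60 → disc 1  [load 70/110]
  30 → disc 1  [load 100/110]
  30 → disc 2 (new)  [load 30/110]
  20 → disc 2  [load 50/110]
  60 → disc 2  [load 110/110]
  10 → disc 1  [load 110/110]
  20 → disc 3 (new)  [load 20/110]
3 discs opened.

3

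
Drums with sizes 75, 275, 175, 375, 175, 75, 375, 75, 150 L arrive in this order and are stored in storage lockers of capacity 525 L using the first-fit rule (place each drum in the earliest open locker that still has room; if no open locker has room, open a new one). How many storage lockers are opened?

4

  75 → locker 1 (new)  [load 75/525]
  275 → locker 1  [load 350/525]
  175 → locker 1  [load 525/525]
  375 → locker 2 (new)  [load 375/525]
  175 → locker 3 (new)  [load 175/525]
  75 → locker 2  [load 450/525]
  375 → locker 4 (new)  [load 375/525]
  75 → locker 2  [load 525/525]
  150 → locker 3  [load 325/525]
4 storage lockers opened.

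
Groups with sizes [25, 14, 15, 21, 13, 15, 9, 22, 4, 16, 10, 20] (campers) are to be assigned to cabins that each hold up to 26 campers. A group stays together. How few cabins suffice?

Total = 25 + 22 + 21 + 20 + 16 + 15 + 15 + 14 + 13 + 10 + 9 + 4 = 184 campers.
Lower bound: ⌈184/26⌉ = 8 cabins.
A packing using 9 cabins:
  cabin 1: 25 = 25
  cabin 2: 22 + 4 = 26
  cabin 3: 21 = 21
  cabin 4: 20 = 20
  cabin 5: 16 + 10 = 26
  cabin 6: 15 + 9 = 24
  cabin 7: 15 = 15
  cabin 8: 14 = 14
  cabin 9: 13 = 13
No arrangement into 8 cabins stays within capacity, so 9 is optimal.

9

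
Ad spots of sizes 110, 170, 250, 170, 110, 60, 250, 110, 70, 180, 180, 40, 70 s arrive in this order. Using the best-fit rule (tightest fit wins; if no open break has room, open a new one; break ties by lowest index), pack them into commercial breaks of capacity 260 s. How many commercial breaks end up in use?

8

  110 → break 1 (new)  [load 110/260]
  170 → break 2 (new)  [load 170/260]
  250 → break 3 (new)  [load 250/260]
  170 → break 4 (new)  [load 170/260]
  110 → break 1  [load 220/260]
  60 → break 2  [load 230/260]
  250 → break 5 (new)  [load 250/260]
  110 → break 6 (new)  [load 110/260]
  70 → break 4  [load 240/260]
  180 → break 7 (new)  [load 180/260]
  180 → break 8 (new)  [load 180/260]
  40 → break 1  [load 260/260]
  70 → break 7  [load 250/260]
8 commercial breaks opened.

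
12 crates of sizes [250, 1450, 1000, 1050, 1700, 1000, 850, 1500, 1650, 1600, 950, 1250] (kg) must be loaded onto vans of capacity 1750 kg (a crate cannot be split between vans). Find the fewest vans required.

Total = 1700 + 1650 + 1600 + 1500 + 1450 + 1250 + 1050 + 1000 + 1000 + 950 + 850 + 250 = 14250 kg.
Lower bound: ⌈14250/1750⌉ = 9 vans.
Also, 10 crates each exceed 875 kg, and no two of those can share a van, so at least 10 vans are needed.
A packing using 11 vans:
  van 1: 1700 = 1700
  van 2: 1650 = 1650
  van 3: 1600 = 1600
  van 4: 1500 + 250 = 1750
  van 5: 1450 = 1450
  van 6: 1250 = 1250
  van 7: 1050 = 1050
  van 8: 1000 = 1000
  van 9: 1000 = 1000
  van 10: 950 = 950
  van 11: 850 = 850
No arrangement into 10 vans stays within capacity, so 11 is optimal.

11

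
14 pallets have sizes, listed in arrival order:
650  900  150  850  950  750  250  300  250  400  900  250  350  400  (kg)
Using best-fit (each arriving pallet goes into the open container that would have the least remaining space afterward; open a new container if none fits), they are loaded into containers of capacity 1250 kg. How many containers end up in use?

7

  650 → container 1 (new)  [load 650/1250]
  900 → container 2 (new)  [load 900/1250]
  150 → container 2  [load 1050/1250]
  850 → container 3 (new)  [load 850/1250]
  950 → container 4 (new)  [load 950/1250]
  750 → container 5 (new)  [load 750/1250]
  250 → container 4  [load 1200/1250]
  300 → container 3  [load 1150/1250]
  250 → container 5  [load 1000/1250]
  400 → container 1  [load 1050/1250]
  900 → container 6 (new)  [load 900/1250]
  250 → container 5  [load 1250/1250]
  350 → container 6  [load 1250/1250]
  400 → container 7 (new)  [load 400/1250]
7 containers opened.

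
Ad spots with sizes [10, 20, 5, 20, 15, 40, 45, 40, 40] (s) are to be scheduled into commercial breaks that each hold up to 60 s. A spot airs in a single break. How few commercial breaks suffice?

Total = 45 + 40 + 40 + 40 + 20 + 20 + 15 + 10 + 5 = 235 s.
Lower bound: ⌈235/60⌉ = 4 commercial breaks.
A packing using 4 commercial breaks:
  break 1: 45 + 15 = 60
  break 2: 40 + 20 = 60
  break 3: 40 + 20 = 60
  break 4: 40 + 10 + 5 = 55
This matches the lower bound, so 4 is optimal.

4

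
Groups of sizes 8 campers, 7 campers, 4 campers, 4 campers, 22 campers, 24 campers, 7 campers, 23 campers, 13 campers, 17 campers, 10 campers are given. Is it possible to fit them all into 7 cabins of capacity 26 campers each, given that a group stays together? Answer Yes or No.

A valid assignment using 6 cabins:
  cabin 1: 24 = 24
  cabin 2: 23 = 23
  cabin 3: 22 + 4 = 26
  cabin 4: 17 + 8 = 25
  cabin 5: 13 + 10 = 23
  cabin 6: 7 + 7 + 4 = 18
That uses only 6 ≤ 7, so 7 cabins are enough.

Yes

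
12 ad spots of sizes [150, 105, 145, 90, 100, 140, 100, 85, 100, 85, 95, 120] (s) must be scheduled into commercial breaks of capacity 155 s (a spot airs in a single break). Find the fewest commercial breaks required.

12

Total = 150 + 145 + 140 + 120 + 105 + 100 + 100 + 100 + 95 + 90 + 85 + 85 = 1315 s.
Lower bound: ⌈1315/155⌉ = 9 commercial breaks.
Also, 12 ad spots each exceed 155/2 s, and no two of those can share a break, so at least 12 commercial breaks are needed.
A packing using 12 commercial breaks:
  break 1: 150 = 150
  break 2: 145 = 145
  break 3: 140 = 140
  break 4: 120 = 120
  break 5: 105 = 105
  break 6: 100 = 100
  break 7: 100 = 100
  break 8: 100 = 100
  break 9: 95 = 95
  break 10: 90 = 90
  break 11: 85 = 85
  break 12: 85 = 85
This matches the lower bound, so 12 is optimal.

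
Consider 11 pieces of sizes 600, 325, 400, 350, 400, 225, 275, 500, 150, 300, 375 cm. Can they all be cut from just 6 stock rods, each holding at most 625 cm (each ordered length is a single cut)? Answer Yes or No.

No

Total = 3900 cm; ⌈3900/625⌉ = 7.
At least 7 stock rods are required, but only 6 are allowed.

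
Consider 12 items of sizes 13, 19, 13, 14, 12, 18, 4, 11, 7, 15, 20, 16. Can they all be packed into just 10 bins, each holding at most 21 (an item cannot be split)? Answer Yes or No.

Yes

A valid assignment using 10 bins:
  bin 1: 20 = 20
  bin 2: 19 = 19
  bin 3: 18 = 18
  bin 4: 16 + 4 = 20
  bin 5: 15 = 15
  bin 6: 14 + 7 = 21
  bin 7: 13 = 13
  bin 8: 13 = 13
  bin 9: 12 = 12
  bin 10: 11 = 11
Every load is within 21, so 10 bins suffice.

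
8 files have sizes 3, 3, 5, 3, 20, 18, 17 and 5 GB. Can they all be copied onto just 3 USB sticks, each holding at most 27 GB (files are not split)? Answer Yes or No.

Yes

A valid assignment using 3 USB sticks:
  USB stick 1: 20 + 5 = 25
  USB stick 2: 18 + 5 + 3 = 26
  USB stick 3: 17 + 3 + 3 = 23
Every load is within 27 GB, so 3 USB sticks suffice.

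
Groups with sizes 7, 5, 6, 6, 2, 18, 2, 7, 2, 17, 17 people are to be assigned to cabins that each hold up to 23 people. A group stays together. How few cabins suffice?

Total = 18 + 17 + 17 + 7 + 7 + 6 + 6 + 5 + 2 + 2 + 2 = 89 people.
Lower bound: ⌈89/23⌉ = 4 cabins.
A packing using 4 cabins:
  cabin 1: 18 + 5 = 23
  cabin 2: 17 + 6 = 23
  cabin 3: 17 + 6 = 23
  cabin 4: 7 + 7 + 2 + 2 + 2 = 20
This matches the lower bound, so 4 is optimal.

4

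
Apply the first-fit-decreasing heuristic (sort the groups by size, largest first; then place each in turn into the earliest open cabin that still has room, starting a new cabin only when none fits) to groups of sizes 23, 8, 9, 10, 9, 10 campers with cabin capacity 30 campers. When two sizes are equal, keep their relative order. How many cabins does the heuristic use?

3

Sorted descending: 23, 10, 10, 9, 9, 8.
  23 → cabin 1 (new)  [load 23/30]
  10 → cabin 2 (new)  [load 10/30]
  10 → cabin 2  [load 20/30]
  9 → cabin 2  [load 29/30]
  9 → cabin 3 (new)  [load 9/30]
  8 → cabin 3  [load 17/30]
3 cabins opened.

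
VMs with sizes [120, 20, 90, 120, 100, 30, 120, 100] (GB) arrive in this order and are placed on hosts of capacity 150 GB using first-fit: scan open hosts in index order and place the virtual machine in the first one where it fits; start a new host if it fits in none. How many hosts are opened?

6

  120 → host 1 (new)  [load 120/150]
  20 → host 1  [load 140/150]
  90 → host 2 (new)  [load 90/150]
  120 → host 3 (new)  [load 120/150]
  100 → host 4 (new)  [load 100/150]
  30 → host 2  [load 120/150]
  120 → host 5 (new)  [load 120/150]
  100 → host 6 (new)  [load 100/150]
6 hosts opened.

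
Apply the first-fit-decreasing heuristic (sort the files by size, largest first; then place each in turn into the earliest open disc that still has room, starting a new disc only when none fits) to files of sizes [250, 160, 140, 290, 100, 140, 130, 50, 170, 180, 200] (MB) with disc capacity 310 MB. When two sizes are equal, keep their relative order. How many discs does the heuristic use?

Sorted descending: 290, 250, 200, 180, 170, 160, 140, 140, 130, 100, 50.
  290 → disc 1 (new)  [load 290/310]
  250 → disc 2 (new)  [load 250/310]
  200 → disc 3 (new)  [load 200/310]
  180 → disc 4 (new)  [load 180/310]
  170 → disc 5 (new)  [load 170/310]
  160 → disc 6 (new)  [load 160/310]
  140 → disc 5  [load 310/310]
  140 → disc 6  [load 300/310]
  130 → disc 4  [load 310/310]
  100 → disc 3  [load 300/310]
  50 → disc 2  [load 300/310]
6 discs opened.

6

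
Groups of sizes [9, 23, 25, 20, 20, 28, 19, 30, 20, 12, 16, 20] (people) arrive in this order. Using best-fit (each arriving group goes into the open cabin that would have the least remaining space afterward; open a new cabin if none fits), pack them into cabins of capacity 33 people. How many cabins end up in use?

10

  9 → cabin 1 (new)  [load 9/33]
  23 → cabin 1  [load 32/33]
  25 → cabin 2 (new)  [load 25/33]
  20 → cabin 3 (new)  [load 20/33]
  20 → cabin 4 (new)  [load 20/33]
  28 → cabin 5 (new)  [load 28/33]
  19 → cabin 6 (new)  [load 19/33]
  30 → cabin 7 (new)  [load 30/33]
  20 → cabin 8 (new)  [load 20/33]
  12 → cabin 3  [load 32/33]
  16 → cabin 9 (new)  [load 16/33]
  20 → cabin 10 (new)  [load 20/33]
10 cabins opened.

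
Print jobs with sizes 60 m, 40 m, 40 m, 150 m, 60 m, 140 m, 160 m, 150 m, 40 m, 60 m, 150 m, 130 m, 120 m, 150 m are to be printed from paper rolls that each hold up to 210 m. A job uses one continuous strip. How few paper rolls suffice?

Total = 160 + 150 + 150 + 150 + 150 + 140 + 130 + 120 + 60 + 60 + 60 + 40 + 40 + 40 = 1450 m.
Lower bound: ⌈1450/210⌉ = 7 paper rolls.
Also, 8 print jobs each exceed 105 m, and no two of those can share a roll, so at least 8 paper rolls are needed.
A packing using 8 paper rolls:
  roll 1: 160 + 40 = 200
  roll 2: 150 + 60 = 210
  roll 3: 150 + 60 = 210
  roll 4: 150 + 60 = 210
  roll 5: 150 + 40 = 190
  roll 6: 140 + 40 = 180
  roll 7: 130 = 130
  roll 8: 120 = 120
This matches the lower bound, so 8 is optimal.

8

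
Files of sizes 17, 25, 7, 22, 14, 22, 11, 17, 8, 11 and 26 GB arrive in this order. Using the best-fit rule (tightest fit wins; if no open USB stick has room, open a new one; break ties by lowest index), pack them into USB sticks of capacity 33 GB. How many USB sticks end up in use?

  17 → USB stick 1 (new)  [load 17/33]
  25 → USB stick 2 (new)  [load 25/33]
  7 → USB stick 2  [load 32/33]
  22 → USB stick 3 (new)  [load 22/33]
  14 → USB stick 1  [load 31/33]
  22 → USB stick 4 (new)  [load 22/33]
  11 → USB stick 3  [load 33/33]
  17 → USB stick 5 (new)  [load 17/33]
  8 → USB stick 4  [load 30/33]
  11 → USB stick 5  [load 28/33]
  26 → USB stick 6 (new)  [load 26/33]
6 USB sticks opened.

6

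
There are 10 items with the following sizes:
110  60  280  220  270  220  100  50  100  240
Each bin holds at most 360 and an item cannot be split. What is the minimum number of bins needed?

Total = 280 + 270 + 240 + 220 + 220 + 110 + 100 + 100 + 60 + 50 = 1650.
Lower bound: ⌈1650/360⌉ = 5 bins.
A packing using 5 bins:
  bin 1: 280 + 60 = 340
  bin 2: 270 + 50 = 320
  bin 3: 240 + 110 = 350
  bin 4: 220 + 100 = 320
  bin 5: 220 + 100 = 320
This matches the lower bound, so 5 is optimal.

5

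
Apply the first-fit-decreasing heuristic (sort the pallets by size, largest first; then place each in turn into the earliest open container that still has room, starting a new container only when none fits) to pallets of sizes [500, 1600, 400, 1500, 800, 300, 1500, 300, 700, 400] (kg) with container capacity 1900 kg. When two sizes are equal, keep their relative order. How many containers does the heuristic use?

Sorted descending: 1600, 1500, 1500, 800, 700, 500, 400, 400, 300, 300.
  1600 → container 1 (new)  [load 1600/1900]
  1500 → container 2 (new)  [load 1500/1900]
  1500 → container 3 (new)  [load 1500/1900]
  800 → container 4 (new)  [load 800/1900]
  700 → container 4  [load 1500/1900]
  500 → container 5 (new)  [load 500/1900]
  400 → container 2  [load 1900/1900]
  400 → container 3  [load 1900/1900]
  300 → container 1  [load 1900/1900]
  300 → container 4  [load 1800/1900]
5 containers opened.

5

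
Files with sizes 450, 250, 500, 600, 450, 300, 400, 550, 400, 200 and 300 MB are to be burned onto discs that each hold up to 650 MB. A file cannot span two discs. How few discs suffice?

Total = 600 + 550 + 500 + 450 + 450 + 400 + 400 + 300 + 300 + 250 + 200 = 4400 MB.
Lower bound: ⌈4400/650⌉ = 7 discs.
A packing using 8 discs:
  disc 1: 600 = 600
  disc 2: 550 = 550
  disc 3: 500 = 500
  disc 4: 450 + 200 = 650
  disc 5: 450 = 450
  disc 6: 400 + 250 = 650
  disc 7: 400 = 400
  disc 8: 300 + 300 = 600
No arrangement into 7 discs stays within capacity, so 8 is optimal.

8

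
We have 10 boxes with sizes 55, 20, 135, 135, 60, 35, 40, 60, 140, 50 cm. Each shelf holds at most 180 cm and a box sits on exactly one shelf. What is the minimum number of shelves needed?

Total = 140 + 135 + 135 + 60 + 60 + 55 + 50 + 40 + 35 + 20 = 730 cm.
Lower bound: ⌈730/180⌉ = 5 shelves.
A packing using 5 shelves:
  shelf 1: 140 + 40 = 180
  shelf 2: 135 + 35 = 170
  shelf 3: 135 + 20 = 155
  shelf 4: 60 + 60 + 55 = 175
  shelf 5: 50 = 50
This matches the lower bound, so 5 is optimal.

5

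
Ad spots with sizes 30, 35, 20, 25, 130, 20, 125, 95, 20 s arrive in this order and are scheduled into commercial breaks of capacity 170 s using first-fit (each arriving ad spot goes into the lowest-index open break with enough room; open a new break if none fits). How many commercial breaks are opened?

  30 → break 1 (new)  [load 30/170]
  35 → break 1  [load 65/170]
  20 → break 1  [load 85/170]
  25 → break 1  [load 110/170]
  130 → break 2 (new)  [load 130/170]
  20 → break 1  [load 130/170]
  125 → break 3 (new)  [load 125/170]
  95 → break 4 (new)  [load 95/170]
  20 → break 1  [load 150/170]
4 commercial breaks opened.

4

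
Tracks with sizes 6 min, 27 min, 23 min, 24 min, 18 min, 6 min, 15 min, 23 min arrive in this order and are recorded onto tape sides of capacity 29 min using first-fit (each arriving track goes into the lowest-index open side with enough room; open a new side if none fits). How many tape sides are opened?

  6 → side 1 (new)  [load 6/29]
  27 → side 2 (new)  [load 27/29]
  23 → side 1  [load 29/29]
  24 → side 3 (new)  [load 24/29]
  18 → side 4 (new)  [load 18/29]
  6 → side 4  [load 24/29]
  15 → side 5 (new)  [load 15/29]
  23 → side 6 (new)  [load 23/29]
6 tape sides opened.

6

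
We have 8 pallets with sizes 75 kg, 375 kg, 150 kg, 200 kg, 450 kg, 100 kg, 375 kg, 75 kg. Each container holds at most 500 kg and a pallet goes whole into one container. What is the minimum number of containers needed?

4

Total = 450 + 375 + 375 + 200 + 150 + 100 + 75 + 75 = 1800 kg.
Lower bound: ⌈1800/500⌉ = 4 containers.
A packing using 4 containers:
  container 1: 450 = 450
  container 2: 375 + 100 = 475
  container 3: 375 + 75 = 450
  container 4: 200 + 150 + 75 = 425
This matches the lower bound, so 4 is optimal.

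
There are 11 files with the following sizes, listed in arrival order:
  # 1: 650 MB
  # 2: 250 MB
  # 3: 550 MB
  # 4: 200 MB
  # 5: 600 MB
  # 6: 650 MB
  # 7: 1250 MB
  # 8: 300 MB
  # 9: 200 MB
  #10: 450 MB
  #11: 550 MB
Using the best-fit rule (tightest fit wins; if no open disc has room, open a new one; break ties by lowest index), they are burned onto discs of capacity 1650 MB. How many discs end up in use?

4

  650 → disc 1 (new)  [load 650/1650]
  250 → disc 1  [load 900/1650]
  550 → disc 1  [load 1450/1650]
  200 → disc 1  [load 1650/1650]
  600 → disc 2 (new)  [load 600/1650]
  650 → disc 2  [load 1250/1650]
  1250 → disc 3 (new)  [load 1250/1650]
  300 → disc 2  [load 1550/1650]
  200 → disc 3  [load 1450/1650]
  450 → disc 4 (new)  [load 450/1650]
  550 → disc 4  [load 1000/1650]
4 discs opened.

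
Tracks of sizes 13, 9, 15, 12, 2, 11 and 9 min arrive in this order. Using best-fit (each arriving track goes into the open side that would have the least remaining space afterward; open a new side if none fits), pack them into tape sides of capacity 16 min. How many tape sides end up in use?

6

  13 → side 1 (new)  [load 13/16]
  9 → side 2 (new)  [load 9/16]
  15 → side 3 (new)  [load 15/16]
  12 → side 4 (new)  [load 12/16]
  2 → side 1  [load 15/16]
  11 → side 5 (new)  [load 11/16]
  9 → side 6 (new)  [load 9/16]
6 tape sides opened.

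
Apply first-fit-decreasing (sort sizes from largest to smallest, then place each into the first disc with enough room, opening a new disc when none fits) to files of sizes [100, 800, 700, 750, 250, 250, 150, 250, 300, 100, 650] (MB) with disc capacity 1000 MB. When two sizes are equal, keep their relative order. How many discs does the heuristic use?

5

Sorted descending: 800, 750, 700, 650, 300, 250, 250, 250, 150, 100, 100.
  800 → disc 1 (new)  [load 800/1000]
  750 → disc 2 (new)  [load 750/1000]
  700 → disc 3 (new)  [load 700/1000]
  650 → disc 4 (new)  [load 650/1000]
  300 → disc 3  [load 1000/1000]
  250 → disc 2  [load 1000/1000]
  250 → disc 4  [load 900/1000]
  250 → disc 5 (new)  [load 250/1000]
  150 → disc 1  [load 950/1000]
  100 → disc 4  [load 1000/1000]
  100 → disc 5  [load 350/1000]
5 discs opened.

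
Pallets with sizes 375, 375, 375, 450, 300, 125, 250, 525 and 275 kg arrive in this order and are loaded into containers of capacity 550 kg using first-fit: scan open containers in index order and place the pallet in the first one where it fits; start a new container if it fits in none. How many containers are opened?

7

  375 → container 1 (new)  [load 375/550]
  375 → container 2 (new)  [load 375/550]
  375 → container 3 (new)  [load 375/550]
  450 → container 4 (new)  [load 450/550]
  300 → container 5 (new)  [load 300/550]
  125 → container 1  [load 500/550]
  250 → container 5  [load 550/550]
  525 → container 6 (new)  [load 525/550]
  275 → container 7 (new)  [load 275/550]
7 containers opened.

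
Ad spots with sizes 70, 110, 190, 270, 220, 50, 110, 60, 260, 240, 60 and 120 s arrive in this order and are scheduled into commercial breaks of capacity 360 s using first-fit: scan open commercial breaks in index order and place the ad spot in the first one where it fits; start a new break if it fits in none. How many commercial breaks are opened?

  70 → break 1 (new)  [load 70/360]
  110 → break 1  [load 180/360]
  190 → break 2 (new)  [load 190/360]
  270 → break 3 (new)  [load 270/360]
  220 → break 4 (new)  [load 220/360]
  50 → break 1  [load 230/360]
  110 → break 1  [load 340/360]
  60 → break 2  [load 250/360]
  260 → break 5 (new)  [load 260/360]
  240 → break 6 (new)  [load 240/360]
  60 → break 2  [load 310/360]
  120 → break 4  [load 340/360]
6 commercial breaks opened.

6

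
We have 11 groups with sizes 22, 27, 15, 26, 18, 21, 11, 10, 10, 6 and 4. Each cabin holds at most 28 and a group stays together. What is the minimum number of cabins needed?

Total = 27 + 26 + 22 + 21 + 18 + 15 + 11 + 10 + 10 + 6 + 4 = 170.
Lower bound: ⌈170/28⌉ = 7 cabins.
A packing using 7 cabins:
  cabin 1: 27 = 27
  cabin 2: 26 = 26
  cabin 3: 22 + 6 = 28
  cabin 4: 21 + 4 = 25
  cabin 5: 18 + 10 = 28
  cabin 6: 15 + 11 = 26
  cabin 7: 10 = 10
This matches the lower bound, so 7 is optimal.

7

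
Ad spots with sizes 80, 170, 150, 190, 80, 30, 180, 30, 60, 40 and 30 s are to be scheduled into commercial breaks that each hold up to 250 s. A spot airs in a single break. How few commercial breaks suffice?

5

Total = 190 + 180 + 170 + 150 + 80 + 80 + 60 + 40 + 30 + 30 + 30 = 1040 s.
Lower bound: ⌈1040/250⌉ = 5 commercial breaks.
A packing using 5 commercial breaks:
  break 1: 190 + 60 = 250
  break 2: 180 + 40 + 30 = 250
  break 3: 170 + 80 = 250
  break 4: 150 + 80 = 230
  break 5: 30 + 30 = 60
This matches the lower bound, so 5 is optimal.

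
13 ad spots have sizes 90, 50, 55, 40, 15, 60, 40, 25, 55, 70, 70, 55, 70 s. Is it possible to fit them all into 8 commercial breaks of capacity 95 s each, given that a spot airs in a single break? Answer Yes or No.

No

Total = 695 s; ⌈695/95⌉ = 8.
9 ad spots each exceed half the capacity and cannot share a break, forcing at least 9 commercial breaks.
At least 9 commercial breaks are required, but only 8 are allowed.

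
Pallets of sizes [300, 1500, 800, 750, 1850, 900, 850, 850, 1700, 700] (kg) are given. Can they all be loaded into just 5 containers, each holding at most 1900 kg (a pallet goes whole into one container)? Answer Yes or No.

Total = 10200 kg; ⌈10200/1900⌉ = 6.
At least 6 containers are required, but only 5 are allowed.

No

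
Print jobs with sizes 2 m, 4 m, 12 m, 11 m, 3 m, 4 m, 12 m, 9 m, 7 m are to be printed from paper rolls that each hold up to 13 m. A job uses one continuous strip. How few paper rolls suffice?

Total = 12 + 12 + 11 + 9 + 7 + 4 + 4 + 3 + 2 = 64 m.
Lower bound: ⌈64/13⌉ = 5 paper rolls.
A packing using 6 paper rolls:
  roll 1: 12 = 12
  roll 2: 12 = 12
  roll 3: 11 + 2 = 13
  roll 4: 9 + 4 = 13
  roll 5: 7 + 4 = 11
  roll 6: 3 = 3
No arrangement into 5 paper rolls stays within capacity, so 6 is optimal.

6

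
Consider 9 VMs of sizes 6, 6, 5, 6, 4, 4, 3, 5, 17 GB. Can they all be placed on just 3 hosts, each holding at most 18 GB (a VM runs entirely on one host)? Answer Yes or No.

Total = 56 GB; ⌈56/18⌉ = 4.
At least 4 hosts are required, but only 3 are allowed.

No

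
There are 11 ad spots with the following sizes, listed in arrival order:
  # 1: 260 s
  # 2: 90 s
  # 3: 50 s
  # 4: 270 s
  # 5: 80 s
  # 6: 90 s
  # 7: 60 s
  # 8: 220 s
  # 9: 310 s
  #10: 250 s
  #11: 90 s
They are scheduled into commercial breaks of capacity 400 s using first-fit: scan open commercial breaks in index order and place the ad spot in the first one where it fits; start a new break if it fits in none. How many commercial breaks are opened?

5

  260 → break 1 (new)  [load 260/400]
  90 → break 1  [load 350/400]
  50 → break 1  [load 400/400]
  270 → break 2 (new)  [load 270/400]
  80 → break 2  [load 350/400]
  90 → break 3 (new)  [load 90/400]
  60 → break 3  [load 150/400]
  220 → break 3  [load 370/400]
  310 → break 4 (new)  [load 310/400]
  250 → break 5 (new)  [load 250/400]
  90 → break 4  [load 400/400]
5 commercial breaks opened.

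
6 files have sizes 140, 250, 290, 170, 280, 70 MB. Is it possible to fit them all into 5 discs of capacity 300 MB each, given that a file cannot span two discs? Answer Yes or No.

Yes

A valid assignment using 5 discs:
  disc 1: 290 = 290
  disc 2: 280 = 280
  disc 3: 250 = 250
  disc 4: 170 + 70 = 240
  disc 5: 140 = 140
Every load is within 300 MB, so 5 discs suffice.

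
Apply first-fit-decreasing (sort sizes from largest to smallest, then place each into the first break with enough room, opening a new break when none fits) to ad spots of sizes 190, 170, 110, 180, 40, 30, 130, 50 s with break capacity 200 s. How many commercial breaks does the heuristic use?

Sorted descending: 190, 180, 170, 130, 110, 50, 40, 30.
  190 → break 1 (new)  [load 190/200]
  180 → break 2 (new)  [load 180/200]
  170 → break 3 (new)  [load 170/200]
  130 → break 4 (new)  [load 130/200]
  110 → break 5 (new)  [load 110/200]
  50 → break 4  [load 180/200]
  40 → break 5  [load 150/200]
  30 → break 3  [load 200/200]
5 commercial breaks opened.

5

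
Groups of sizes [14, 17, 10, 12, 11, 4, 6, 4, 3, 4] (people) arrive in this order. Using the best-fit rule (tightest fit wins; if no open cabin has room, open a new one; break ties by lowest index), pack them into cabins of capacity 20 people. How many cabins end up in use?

  14 → cabin 1 (new)  [load 14/20]
  17 → cabin 2 (new)  [load 17/20]
  10 → cabin 3 (new)  [load 10/20]
  12 → cabin 4 (new)  [load 12/20]
  11 → cabin 5 (new)  [load 11/20]
  4 → cabin 1  [load 18/20]
  6 → cabin 4  [load 18/20]
  4 → cabin 5  [load 15/20]
  3 → cabin 2  [load 20/20]
  4 → cabin 5  [load 19/20]
5 cabins opened.

5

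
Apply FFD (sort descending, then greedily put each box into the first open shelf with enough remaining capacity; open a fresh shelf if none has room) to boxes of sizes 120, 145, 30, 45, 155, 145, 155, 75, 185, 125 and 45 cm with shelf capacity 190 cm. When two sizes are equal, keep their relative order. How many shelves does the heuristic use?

8

Sorted descending: 185, 155, 155, 145, 145, 125, 120, 75, 45, 45, 30.
  185 → shelf 1 (new)  [load 185/190]
  155 → shelf 2 (new)  [load 155/190]
  155 → shelf 3 (new)  [load 155/190]
  145 → shelf 4 (new)  [load 145/190]
  145 → shelf 5 (new)  [load 145/190]
  125 → shelf 6 (new)  [load 125/190]
  120 → shelf 7 (new)  [load 120/190]
  75 → shelf 8 (new)  [load 75/190]
  45 → shelf 4  [load 190/190]
  45 → shelf 5  [load 190/190]
  30 → shelf 2  [load 185/190]
8 shelves opened.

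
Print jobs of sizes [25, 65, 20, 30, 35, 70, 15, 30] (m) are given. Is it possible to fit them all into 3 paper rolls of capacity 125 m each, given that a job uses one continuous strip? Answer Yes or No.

Yes

A valid assignment using 3 paper rolls:
  roll 1: 70 + 35 + 20 = 125
  roll 2: 65 + 30 + 30 = 125
  roll 3: 25 + 15 = 40
Every load is within 125 m, so 3 paper rolls suffice.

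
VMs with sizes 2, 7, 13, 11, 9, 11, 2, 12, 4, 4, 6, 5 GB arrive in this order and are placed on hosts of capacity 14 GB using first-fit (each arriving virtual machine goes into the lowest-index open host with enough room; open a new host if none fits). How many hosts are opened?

  2 → host 1 (new)  [load 2/14]
  7 → host 1  [load 9/14]
  13 → host 2 (new)  [load 13/14]
  11 → host 3 (new)  [load 11/14]
  9 → host 4 (new)  [load 9/14]
  11 → host 5 (new)  [load 11/14]
  2 → host 1  [load 11/14]
  12 → host 6 (new)  [load 12/14]
  4 → host 4  [load 13/14]
  4 → host 7 (new)  [load 4/14]
  6 → host 7  [load 10/14]
  5 → host 8 (new)  [load 5/14]
8 hosts opened.

8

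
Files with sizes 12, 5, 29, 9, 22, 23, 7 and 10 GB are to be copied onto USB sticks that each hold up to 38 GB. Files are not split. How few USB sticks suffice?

4

Total = 29 + 23 + 22 + 12 + 10 + 9 + 7 + 5 = 117 GB.
Lower bound: ⌈117/38⌉ = 4 USB sticks.
A packing using 4 USB sticks:
  USB stick 1: 29 + 9 = 38
  USB stick 2: 23 + 12 = 35
  USB stick 3: 22 + 10 + 5 = 37
  USB stick 4: 7 = 7
This matches the lower bound, so 4 is optimal.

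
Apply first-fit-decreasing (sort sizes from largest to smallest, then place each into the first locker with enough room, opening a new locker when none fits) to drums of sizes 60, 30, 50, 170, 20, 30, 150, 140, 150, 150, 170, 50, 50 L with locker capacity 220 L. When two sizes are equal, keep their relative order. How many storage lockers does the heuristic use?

6

Sorted descending: 170, 170, 150, 150, 150, 140, 60, 50, 50, 50, 30, 30, 20.
  170 → locker 1 (new)  [load 170/220]
  170 → locker 2 (new)  [load 170/220]
  150 → locker 3 (new)  [load 150/220]
  150 → locker 4 (new)  [load 150/220]
  150 → locker 5 (new)  [load 150/220]
  140 → locker 6 (new)  [load 140/220]
  60 → locker 3  [load 210/220]
  50 → locker 1  [load 220/220]
  50 → locker 2  [load 220/220]
  50 → locker 4  [load 200/220]
  30 → locker 5  [load 180/220]
  30 → locker 5  [load 210/220]
  20 → locker 4  [load 220/220]
6 storage lockers opened.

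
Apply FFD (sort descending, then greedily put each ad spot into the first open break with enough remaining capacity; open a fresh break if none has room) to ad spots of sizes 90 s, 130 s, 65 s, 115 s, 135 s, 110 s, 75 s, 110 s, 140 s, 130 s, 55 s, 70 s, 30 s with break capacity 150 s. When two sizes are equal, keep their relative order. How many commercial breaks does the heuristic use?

10

Sorted descending: 140, 135, 130, 130, 115, 110, 110, 90, 75, 70, 65, 55, 30.
  140 → break 1 (new)  [load 140/150]
  135 → break 2 (new)  [load 135/150]
  130 → break 3 (new)  [load 130/150]
  130 → break 4 (new)  [load 130/150]
  115 → break 5 (new)  [load 115/150]
  110 → break 6 (new)  [load 110/150]
  110 → break 7 (new)  [load 110/150]
  90 → break 8 (new)  [load 90/150]
  75 → break 9 (new)  [load 75/150]
  70 → break 9  [load 145/150]
  65 → break 10 (new)  [load 65/150]
  55 → break 8  [load 145/150]
  30 → break 5  [load 145/150]
10 commercial breaks opened.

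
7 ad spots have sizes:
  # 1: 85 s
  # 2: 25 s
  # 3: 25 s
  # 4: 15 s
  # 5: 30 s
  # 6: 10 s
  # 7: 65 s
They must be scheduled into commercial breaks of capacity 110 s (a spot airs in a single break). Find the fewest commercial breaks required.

Total = 85 + 65 + 30 + 25 + 25 + 15 + 10 = 255 s.
Lower bound: ⌈255/110⌉ = 3 commercial breaks.
A packing using 3 commercial breaks:
  break 1: 85 + 25 = 110
  break 2: 65 + 30 + 15 = 110
  break 3: 25 + 10 = 35
This matches the lower bound, so 3 is optimal.

3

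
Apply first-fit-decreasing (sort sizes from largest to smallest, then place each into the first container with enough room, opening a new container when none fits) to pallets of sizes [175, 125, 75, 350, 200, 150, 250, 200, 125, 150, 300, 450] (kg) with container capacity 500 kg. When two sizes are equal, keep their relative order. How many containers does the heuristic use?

6

Sorted descending: 450, 350, 300, 250, 200, 200, 175, 150, 150, 125, 125, 75.
  450 → container 1 (new)  [load 450/500]
  350 → container 2 (new)  [load 350/500]
  300 → container 3 (new)  [load 300/500]
  250 → container 4 (new)  [load 250/500]
  200 → container 3  [load 500/500]
  200 → container 4  [load 450/500]
  175 → container 5 (new)  [load 175/500]
  150 → container 2  [load 500/500]
  150 → container 5  [load 325/500]
  125 → container 5  [load 450/500]
  125 → container 6 (new)  [load 125/500]
  75 → container 6  [load 200/500]
6 containers opened.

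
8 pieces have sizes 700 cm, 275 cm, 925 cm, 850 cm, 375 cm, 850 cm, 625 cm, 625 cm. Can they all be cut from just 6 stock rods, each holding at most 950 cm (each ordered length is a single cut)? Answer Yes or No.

Total = 5225 cm; ⌈5225/950⌉ = 6.
The bound of 6 does not rule out 6, but exhaustive search shows no assignment into 6 stock rods of capacity 950 cm exists — the minimum is 7.

No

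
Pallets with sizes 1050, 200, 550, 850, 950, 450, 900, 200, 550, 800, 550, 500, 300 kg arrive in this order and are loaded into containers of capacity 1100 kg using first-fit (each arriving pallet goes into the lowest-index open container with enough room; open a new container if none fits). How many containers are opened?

8

  1050 → container 1 (new)  [load 1050/1100]
  200 → container 2 (new)  [load 200/1100]
  550 → container 2  [load 750/1100]
  850 → container 3 (new)  [load 850/1100]
  950 → container 4 (new)  [load 950/1100]
  450 → container 5 (new)  [load 450/1100]
  900 → container 6 (new)  [load 900/1100]
  200 → container 2  [load 950/1100]
  550 → container 5  [load 1000/1100]
  800 → container 7 (new)  [load 800/1100]
  550 → container 8 (new)  [load 550/1100]
  500 → container 8  [load 1050/1100]
  300 → container 7  [load 1100/1100]
8 containers opened.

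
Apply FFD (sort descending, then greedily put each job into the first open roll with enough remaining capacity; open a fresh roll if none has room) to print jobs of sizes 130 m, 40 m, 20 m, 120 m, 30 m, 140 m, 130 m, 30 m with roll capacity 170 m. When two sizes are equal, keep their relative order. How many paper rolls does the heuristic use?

Sorted descending: 140, 130, 130, 120, 40, 30, 30, 20.
  140 → roll 1 (new)  [load 140/170]
  130 → roll 2 (new)  [load 130/170]
  130 → roll 3 (new)  [load 130/170]
  120 → roll 4 (new)  [load 120/170]
  40 → roll 2  [load 170/170]
  30 → roll 1  [load 170/170]
  30 → roll 3  [load 160/170]
  20 → roll 4  [load 140/170]
4 paper rolls opened.

4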